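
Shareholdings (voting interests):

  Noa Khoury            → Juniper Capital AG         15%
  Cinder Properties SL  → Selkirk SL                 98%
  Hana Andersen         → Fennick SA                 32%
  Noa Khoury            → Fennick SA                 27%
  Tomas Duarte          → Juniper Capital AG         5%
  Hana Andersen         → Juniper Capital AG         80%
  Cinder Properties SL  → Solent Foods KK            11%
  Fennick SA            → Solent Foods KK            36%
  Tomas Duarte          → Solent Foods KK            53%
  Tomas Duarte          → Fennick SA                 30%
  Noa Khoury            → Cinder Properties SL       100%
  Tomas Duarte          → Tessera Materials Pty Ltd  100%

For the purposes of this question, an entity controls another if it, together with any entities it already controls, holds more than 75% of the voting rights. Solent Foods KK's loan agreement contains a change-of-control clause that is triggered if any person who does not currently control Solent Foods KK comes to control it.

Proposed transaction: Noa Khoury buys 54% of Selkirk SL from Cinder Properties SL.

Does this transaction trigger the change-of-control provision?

The purchase adds only to Noa's holdings (Cinder's stake shrinks), so Noa is the only person who could newly come to control Solent.
Noa holds 100% of Cinder, so Noa controls Cinder.
Cinder holds 98% of Selkirk, so Noa controls Selkirk.
In Solent, Noa's side holds only 11%, not > 75%.
So before the transaction, Noa does not control Solent.
After the purchase, Noa holds 54% of Selkirk directly, and Cinder's stake falls to 44%.
Cinder and Noa together hold 44% + 54% = 98% of Selkirk, so Noa controls Selkirk.
After the transaction, Noa's side holds 11% of Solent, not > 75%, so Noa still does not control Solent.
No new person acquires control, so the clause is not triggered.

No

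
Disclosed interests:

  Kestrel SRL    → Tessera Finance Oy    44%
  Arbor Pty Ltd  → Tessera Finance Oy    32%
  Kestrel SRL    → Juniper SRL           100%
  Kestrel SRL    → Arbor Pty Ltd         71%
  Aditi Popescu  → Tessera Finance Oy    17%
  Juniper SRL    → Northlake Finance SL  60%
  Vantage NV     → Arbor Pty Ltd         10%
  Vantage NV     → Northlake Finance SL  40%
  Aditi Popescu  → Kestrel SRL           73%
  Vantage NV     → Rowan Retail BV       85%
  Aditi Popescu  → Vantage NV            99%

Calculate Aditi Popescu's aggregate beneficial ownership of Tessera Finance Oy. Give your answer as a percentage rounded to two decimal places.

Aditi reaches Tessera along 4 paths.
Via Kestrel: 73% × 44% = 32.12%.
Direct stake: 17% = 17%.
Via Vantage → Arbor: 99% × 10% × 32% = 3.168%.
Via Kestrel → Arbor: 73% × 71% × 32% = 16.5856%.
Total: 32.12% + 17% + 3.168% + 16.5856% = 68.8736%.
Rounded: 68.87%.

68.87%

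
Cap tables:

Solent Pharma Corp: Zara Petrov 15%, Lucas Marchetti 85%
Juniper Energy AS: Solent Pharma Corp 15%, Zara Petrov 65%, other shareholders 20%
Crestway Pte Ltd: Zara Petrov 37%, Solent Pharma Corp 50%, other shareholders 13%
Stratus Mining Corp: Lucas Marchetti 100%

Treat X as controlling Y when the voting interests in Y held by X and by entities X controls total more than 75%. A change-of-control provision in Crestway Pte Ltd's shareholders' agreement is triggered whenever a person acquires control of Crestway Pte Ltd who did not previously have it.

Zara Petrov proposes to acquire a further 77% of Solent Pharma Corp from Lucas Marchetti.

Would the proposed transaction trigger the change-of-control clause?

The purchase adds only to Zara's holdings (Lucas's stake shrinks), so Zara is the only person who could newly come to control Crestway.
Zara's largest direct stake is 65% in Juniper, which does not meet the threshold, so Zara controls no company.
In Crestway, Zara's side holds only 37%, not > 75%.
So before the transaction, Zara does not control Crestway.
After the purchase, Zara's direct stake in Solent rises to 15% + 77% = 92%, and Lucas's stake falls to 8%.
Zara holds 92% of Solent, so Zara controls Solent.
Zara and Solent together hold 37% + 50% = 87% of Crestway, so Zara controls Crestway.
Zara did not control Crestway before and does after, so the clause is triggered.

Yes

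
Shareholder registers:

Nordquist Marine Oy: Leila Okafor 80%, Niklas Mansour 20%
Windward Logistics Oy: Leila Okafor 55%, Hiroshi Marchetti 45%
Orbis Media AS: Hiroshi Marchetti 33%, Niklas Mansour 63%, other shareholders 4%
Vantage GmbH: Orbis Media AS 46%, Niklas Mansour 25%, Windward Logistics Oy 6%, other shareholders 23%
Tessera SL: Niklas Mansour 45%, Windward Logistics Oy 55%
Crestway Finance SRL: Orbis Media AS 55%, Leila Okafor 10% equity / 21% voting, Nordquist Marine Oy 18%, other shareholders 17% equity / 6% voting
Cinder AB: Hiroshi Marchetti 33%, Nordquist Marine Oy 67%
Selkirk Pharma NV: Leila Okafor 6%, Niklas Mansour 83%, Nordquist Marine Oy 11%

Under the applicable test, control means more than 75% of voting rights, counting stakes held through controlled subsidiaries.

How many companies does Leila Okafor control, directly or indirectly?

1

Leila holds 80% of Nordquist, so Leila controls Nordquist.
No other company's threshold is met.
Leila controls 1 company.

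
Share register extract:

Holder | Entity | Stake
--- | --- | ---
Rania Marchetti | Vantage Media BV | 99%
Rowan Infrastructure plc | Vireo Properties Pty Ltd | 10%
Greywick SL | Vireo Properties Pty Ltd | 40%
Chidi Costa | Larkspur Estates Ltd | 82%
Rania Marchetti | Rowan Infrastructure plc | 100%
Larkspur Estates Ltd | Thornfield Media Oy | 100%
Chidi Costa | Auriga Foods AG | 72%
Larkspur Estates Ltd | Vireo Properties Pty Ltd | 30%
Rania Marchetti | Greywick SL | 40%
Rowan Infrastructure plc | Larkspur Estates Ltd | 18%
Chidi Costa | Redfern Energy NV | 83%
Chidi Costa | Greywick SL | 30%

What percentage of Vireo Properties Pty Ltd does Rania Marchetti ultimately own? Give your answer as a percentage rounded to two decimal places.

31.40%

Rania reaches Vireo along 3 paths.
Via Greywick: 40% × 40% = 16%.
Via Rowan → Larkspur: 100% × 18% × 30% = 5.4%.
Via Rowan: 100% × 10% = 10%.
Total: 16% + 5.4% + 10% = 31.4%.
Rounded: 31.40%.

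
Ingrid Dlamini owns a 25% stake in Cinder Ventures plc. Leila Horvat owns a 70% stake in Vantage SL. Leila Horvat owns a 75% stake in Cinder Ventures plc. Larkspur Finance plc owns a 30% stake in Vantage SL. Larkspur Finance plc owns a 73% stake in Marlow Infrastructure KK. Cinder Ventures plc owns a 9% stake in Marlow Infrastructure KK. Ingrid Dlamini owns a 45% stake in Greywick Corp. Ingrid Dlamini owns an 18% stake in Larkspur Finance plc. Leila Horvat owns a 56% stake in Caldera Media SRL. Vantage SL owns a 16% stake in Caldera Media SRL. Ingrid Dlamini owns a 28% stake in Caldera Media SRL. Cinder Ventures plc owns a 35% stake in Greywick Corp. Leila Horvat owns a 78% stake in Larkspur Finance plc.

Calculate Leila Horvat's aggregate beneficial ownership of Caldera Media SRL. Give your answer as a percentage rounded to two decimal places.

70.94%

Leila reaches Caldera along 3 paths.
Via Larkspur → Vantage: 78% × 30% × 16% = 3.744%.
Via Vantage: 70% × 16% = 11.2%.
Direct stake: 56% = 56%.
Total: 3.744% + 11.2% + 56% = 70.944%.
Rounded: 70.94%.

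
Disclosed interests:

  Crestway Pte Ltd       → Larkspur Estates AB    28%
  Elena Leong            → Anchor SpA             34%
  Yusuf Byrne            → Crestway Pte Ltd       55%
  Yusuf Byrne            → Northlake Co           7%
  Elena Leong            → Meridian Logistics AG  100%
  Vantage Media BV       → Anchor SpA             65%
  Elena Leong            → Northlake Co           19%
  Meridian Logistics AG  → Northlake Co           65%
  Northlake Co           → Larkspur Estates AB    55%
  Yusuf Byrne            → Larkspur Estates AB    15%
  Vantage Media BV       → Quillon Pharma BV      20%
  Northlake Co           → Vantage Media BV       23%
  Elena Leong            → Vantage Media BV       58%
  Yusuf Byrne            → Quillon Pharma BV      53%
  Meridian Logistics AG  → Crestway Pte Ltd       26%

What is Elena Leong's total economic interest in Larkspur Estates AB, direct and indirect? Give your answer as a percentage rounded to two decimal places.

53.48%

Elena reaches Larkspur along 3 paths.
Via Meridian → Crestway: 100% × 26% × 28% = 7.28%.
Via Meridian → Northlake: 100% × 65% × 55% = 35.75%.
Via Northlake: 19% × 55% = 10.45%.
Total: 7.28% + 35.75% + 10.45% = 53.48%.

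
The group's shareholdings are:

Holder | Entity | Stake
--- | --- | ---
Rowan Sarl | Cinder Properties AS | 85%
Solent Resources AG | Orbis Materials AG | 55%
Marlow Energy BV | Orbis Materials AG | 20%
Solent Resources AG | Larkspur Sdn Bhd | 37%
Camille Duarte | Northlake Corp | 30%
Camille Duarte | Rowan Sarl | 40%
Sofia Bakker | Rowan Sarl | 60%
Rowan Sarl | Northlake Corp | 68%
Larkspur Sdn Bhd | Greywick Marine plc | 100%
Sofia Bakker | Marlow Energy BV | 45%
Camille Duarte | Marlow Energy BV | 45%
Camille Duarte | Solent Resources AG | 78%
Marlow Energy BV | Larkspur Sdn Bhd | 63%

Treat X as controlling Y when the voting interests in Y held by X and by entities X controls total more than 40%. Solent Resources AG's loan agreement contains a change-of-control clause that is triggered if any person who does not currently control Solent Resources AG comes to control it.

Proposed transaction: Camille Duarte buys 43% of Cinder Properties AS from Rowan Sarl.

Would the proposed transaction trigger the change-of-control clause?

No

The purchase adds only to Camille's holdings (Rowan's stake shrinks), so Camille is the only person who could newly come to control Solent.
Camille holds 78% of Solent, so Camille controls Solent.
So Camille already controls Solent before the transaction.
After the purchase, Camille holds 43% of Cinder directly, and Rowan's stake falls to 42%.
Camille controlled Solent already, so this is not a new person acquiring control; every other person's position is unchanged or reduced.
No new person acquires control, so the clause is not triggered.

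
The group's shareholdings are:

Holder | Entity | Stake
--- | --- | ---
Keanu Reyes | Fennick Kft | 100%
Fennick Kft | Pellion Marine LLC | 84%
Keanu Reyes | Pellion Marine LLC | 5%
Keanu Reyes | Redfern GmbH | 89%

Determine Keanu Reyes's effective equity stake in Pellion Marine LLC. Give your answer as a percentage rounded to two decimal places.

89.00%

Keanu reaches Pellion along 2 paths.
Via Fennick: 100% × 84% = 84%.
Direct stake: 5% = 5%.
Total: 84% + 5% = 89%.
Rounded: 89.00%.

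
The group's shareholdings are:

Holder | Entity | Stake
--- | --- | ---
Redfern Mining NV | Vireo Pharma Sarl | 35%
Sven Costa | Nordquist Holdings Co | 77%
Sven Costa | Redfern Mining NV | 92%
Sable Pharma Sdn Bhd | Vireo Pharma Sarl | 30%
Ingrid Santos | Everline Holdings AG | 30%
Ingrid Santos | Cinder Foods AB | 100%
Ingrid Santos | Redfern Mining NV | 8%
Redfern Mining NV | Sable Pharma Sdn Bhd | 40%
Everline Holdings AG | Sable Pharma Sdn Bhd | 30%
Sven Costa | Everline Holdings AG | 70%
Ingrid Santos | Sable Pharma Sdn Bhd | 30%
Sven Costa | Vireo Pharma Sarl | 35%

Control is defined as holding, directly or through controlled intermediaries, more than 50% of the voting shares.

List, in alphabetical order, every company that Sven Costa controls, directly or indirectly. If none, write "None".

Sven holds 70% of Everline, so Sven controls Everline.
Sven holds 92% of Redfern, so Sven controls Redfern.
Everline and Redfern together hold 30% + 40% = 70% of Sable, so Sven controls Sable.
Sven holds 77% of Nordquist, so Sven controls Nordquist.
Sable and Redfern and Sven together hold 30% + 35% + 35% = 100% of Vireo, so Sven controls Vireo.
No other company's threshold is met.

Everline Holdings AG, Nordquist Holdings Co, Redfern Mining NV, Sable Pharma Sdn Bhd, Vireo Pharma Sarl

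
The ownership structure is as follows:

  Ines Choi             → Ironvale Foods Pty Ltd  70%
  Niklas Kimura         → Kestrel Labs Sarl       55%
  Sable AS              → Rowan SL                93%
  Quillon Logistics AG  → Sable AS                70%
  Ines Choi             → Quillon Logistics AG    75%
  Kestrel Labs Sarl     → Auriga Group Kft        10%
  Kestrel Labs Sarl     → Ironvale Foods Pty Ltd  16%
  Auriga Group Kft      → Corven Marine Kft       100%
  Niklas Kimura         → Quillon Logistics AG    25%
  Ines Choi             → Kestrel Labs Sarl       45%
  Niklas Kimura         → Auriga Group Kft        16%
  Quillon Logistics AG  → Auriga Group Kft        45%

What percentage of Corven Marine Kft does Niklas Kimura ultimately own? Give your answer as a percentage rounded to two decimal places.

32.75%

Niklas reaches Corven along 3 paths.
Via Quillon → Auriga: 25% × 45% × 100% = 11.25%.
Via Auriga: 16% × 100% = 16%.
Via Kestrel → Auriga: 55% × 10% × 100% = 5.5%.
Total: 11.25% + 16% + 5.5% = 32.75%.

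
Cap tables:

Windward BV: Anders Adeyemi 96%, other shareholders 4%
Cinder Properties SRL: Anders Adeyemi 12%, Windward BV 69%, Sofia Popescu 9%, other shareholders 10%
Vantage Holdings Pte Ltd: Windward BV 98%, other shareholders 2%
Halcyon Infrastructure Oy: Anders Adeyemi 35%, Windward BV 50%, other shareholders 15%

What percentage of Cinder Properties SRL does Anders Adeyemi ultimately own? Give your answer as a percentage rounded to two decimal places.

Anders reaches Cinder along 2 paths.
Direct stake: 12% = 12%.
Via Windward: 96% × 69% = 66.24%.
Total: 12% + 66.24% = 78.24%.

78.24%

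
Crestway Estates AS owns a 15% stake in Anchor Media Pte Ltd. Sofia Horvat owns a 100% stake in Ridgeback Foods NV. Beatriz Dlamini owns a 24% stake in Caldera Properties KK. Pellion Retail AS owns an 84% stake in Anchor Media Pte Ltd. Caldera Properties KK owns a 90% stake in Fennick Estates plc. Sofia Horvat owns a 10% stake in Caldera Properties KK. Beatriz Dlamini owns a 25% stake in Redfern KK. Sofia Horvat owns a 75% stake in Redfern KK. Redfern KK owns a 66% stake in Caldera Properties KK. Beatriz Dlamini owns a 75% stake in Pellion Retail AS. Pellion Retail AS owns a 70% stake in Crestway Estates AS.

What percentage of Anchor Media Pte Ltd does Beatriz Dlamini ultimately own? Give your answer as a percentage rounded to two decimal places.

Beatriz reaches Anchor along 2 paths.
Via Pellion: 75% × 84% = 63%.
Via Pellion → Crestway: 75% × 70% × 15% = 7.875%.
Total: 63% + 7.875% = 70.875%.
Rounded: 70.88%.

70.88%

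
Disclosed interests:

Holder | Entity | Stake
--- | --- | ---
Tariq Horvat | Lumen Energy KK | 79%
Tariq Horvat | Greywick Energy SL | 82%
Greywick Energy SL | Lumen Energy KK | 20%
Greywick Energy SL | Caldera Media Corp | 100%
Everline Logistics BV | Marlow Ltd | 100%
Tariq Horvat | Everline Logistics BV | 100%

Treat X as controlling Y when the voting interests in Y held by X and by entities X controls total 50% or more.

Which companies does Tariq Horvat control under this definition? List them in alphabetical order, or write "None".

Tariq holds 100% of Everline, so Tariq controls Everline.
Everline holds 100% of Marlow, so Tariq controls Marlow.
Tariq holds 82% of Greywick, so Tariq controls Greywick.
Greywick holds 100% of Caldera, so Tariq controls Caldera.
Greywick and Tariq together hold 20% + 79% = 99% of Lumen, so Tariq controls Lumen.

Caldera Media Corp, Everline Logistics BV, Greywick Energy SL, Lumen Energy KK, Marlow Ltd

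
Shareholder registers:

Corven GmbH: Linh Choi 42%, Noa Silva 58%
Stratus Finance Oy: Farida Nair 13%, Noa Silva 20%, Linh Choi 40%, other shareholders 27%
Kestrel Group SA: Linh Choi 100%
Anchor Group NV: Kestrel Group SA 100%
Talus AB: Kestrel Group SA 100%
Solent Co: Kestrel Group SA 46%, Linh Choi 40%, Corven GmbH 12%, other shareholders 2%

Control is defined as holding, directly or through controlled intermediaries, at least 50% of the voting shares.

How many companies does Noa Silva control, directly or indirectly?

1

Noa holds 58% of Corven, so Noa controls Corven.
No other company's threshold is met.
Noa controls 1 company.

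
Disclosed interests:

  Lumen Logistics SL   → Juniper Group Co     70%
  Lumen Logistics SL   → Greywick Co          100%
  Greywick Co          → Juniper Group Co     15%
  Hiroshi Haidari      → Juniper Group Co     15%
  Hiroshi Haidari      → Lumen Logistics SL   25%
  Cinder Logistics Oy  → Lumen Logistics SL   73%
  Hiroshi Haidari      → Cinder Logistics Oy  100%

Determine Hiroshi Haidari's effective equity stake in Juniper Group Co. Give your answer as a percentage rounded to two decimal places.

98.30%

Hiroshi reaches Juniper along 5 paths.
Direct stake: 15% = 15%.
Via Lumen: 25% × 70% = 17.5%.
Via Cinder → Lumen: 100% × 73% × 70% = 51.1%.
Via Lumen → Greywick: 25% × 100% × 15% = 3.75%.
Via Cinder → Lumen → Greywick: 100% × 73% × 100% × 15% = 10.95%.
Total: 15% + 17.5% + 51.1% + 3.75% + 10.95% = 98.3%.
Rounded: 98.30%.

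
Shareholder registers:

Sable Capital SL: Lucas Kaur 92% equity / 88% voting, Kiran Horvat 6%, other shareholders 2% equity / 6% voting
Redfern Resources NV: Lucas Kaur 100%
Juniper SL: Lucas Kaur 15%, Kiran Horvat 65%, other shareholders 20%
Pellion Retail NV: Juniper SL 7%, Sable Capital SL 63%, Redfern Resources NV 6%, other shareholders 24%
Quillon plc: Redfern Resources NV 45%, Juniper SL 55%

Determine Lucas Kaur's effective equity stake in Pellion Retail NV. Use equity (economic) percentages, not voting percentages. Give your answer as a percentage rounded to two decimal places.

65.01%

Lucas reaches Pellion along 3 paths.
Via Juniper: 15% × 7% = 1.05%.
Via Sable: 92% × 63% = 57.96%.
Via Redfern: 100% × 6% = 6%.
Total: 1.05% + 57.96% + 6% = 65.01%.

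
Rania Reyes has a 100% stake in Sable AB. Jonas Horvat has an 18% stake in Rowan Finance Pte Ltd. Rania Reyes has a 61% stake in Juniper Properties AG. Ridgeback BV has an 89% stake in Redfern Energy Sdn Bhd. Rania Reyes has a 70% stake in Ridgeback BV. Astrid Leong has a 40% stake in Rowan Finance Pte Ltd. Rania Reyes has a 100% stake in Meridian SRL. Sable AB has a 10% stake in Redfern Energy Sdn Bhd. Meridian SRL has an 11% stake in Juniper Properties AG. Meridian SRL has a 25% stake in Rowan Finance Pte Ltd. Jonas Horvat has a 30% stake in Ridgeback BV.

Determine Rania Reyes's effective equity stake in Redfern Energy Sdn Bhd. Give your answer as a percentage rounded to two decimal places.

72.30%

Rania reaches Redfern along 2 paths.
Via Sable: 100% × 10% = 10%.
Via Ridgeback: 70% × 89% = 62.3%.
Total: 10% + 62.3% = 72.3%.
Rounded: 72.30%.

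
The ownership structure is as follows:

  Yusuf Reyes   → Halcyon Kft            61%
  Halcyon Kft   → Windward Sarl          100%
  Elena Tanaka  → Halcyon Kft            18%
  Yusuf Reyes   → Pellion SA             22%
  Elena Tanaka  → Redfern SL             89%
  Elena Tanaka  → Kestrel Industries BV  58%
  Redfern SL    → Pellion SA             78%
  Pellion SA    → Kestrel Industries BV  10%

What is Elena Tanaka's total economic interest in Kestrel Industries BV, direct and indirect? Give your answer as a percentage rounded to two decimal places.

64.94%

Elena reaches Kestrel along 2 paths.
Direct stake: 58% = 58%.
Via Redfern → Pellion: 89% × 78% × 10% = 6.942%.
Total: 58% + 6.942% = 64.942%.
Rounded: 64.94%.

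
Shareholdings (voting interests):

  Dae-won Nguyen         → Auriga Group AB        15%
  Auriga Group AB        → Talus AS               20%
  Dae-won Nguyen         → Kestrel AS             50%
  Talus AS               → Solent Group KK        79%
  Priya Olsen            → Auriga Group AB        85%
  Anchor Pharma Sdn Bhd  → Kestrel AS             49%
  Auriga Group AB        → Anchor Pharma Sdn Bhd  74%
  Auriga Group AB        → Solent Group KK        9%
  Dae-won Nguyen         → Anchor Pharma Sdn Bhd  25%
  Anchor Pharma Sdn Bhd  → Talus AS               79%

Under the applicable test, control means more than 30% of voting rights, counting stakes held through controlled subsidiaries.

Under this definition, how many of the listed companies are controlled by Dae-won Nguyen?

1

Dae-won holds 50% of Kestrel, so Dae-won controls Kestrel.
No other company's threshold is met.
Dae-won controls 1 company.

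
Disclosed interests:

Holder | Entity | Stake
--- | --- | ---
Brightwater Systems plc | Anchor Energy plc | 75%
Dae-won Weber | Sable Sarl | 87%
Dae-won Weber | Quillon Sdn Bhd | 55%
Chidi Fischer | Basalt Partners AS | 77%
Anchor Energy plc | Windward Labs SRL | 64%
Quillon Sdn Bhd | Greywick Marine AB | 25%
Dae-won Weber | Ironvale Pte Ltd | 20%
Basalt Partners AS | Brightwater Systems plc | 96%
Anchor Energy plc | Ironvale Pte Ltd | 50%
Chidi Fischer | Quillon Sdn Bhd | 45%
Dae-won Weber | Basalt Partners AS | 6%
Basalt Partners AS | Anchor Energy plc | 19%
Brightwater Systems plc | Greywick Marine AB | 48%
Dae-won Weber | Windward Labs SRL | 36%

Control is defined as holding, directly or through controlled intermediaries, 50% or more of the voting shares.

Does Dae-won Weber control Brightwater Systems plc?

Dae-won holds 55% of Quillon, so Dae-won controls Quillon.
Dae-won holds 87% of Sable, so Dae-won controls Sable.
Neither Dae-won nor any entity Dae-won controls holds any voting interest in Brightwater.
So Dae-won does not control Brightwater.

No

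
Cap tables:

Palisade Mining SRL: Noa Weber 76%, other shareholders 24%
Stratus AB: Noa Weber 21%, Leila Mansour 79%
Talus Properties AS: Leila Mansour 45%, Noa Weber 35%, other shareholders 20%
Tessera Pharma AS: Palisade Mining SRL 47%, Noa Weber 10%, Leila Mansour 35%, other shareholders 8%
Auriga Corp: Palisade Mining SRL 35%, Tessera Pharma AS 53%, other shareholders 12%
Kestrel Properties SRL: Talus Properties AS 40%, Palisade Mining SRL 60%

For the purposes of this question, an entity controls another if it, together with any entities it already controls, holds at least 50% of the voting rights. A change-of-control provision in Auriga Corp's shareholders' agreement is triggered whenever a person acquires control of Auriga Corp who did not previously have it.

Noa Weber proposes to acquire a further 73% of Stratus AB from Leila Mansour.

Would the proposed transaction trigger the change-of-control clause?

The purchase adds only to Noa's holdings (Leila's stake shrinks), so Noa is the only person who could newly come to control Auriga.
Noa holds 76% of Palisade, so Noa controls Palisade.
Palisade and Noa together hold 47% + 10% = 57% of Tessera, so Noa controls Tessera.
Palisade and Tessera together hold 35% + 53% = 88% of Auriga, so Noa controls Auriga.
So Noa already controls Auriga before the transaction.
After the purchase, Noa's direct stake in Stratus rises to 21% + 73% = 94%, and Leila's stake falls to 6%.
Noa controlled Auriga already, so this is not a new person acquiring control; every other person's position is unchanged or reduced.
No new person acquires control, so the clause is not triggered.

No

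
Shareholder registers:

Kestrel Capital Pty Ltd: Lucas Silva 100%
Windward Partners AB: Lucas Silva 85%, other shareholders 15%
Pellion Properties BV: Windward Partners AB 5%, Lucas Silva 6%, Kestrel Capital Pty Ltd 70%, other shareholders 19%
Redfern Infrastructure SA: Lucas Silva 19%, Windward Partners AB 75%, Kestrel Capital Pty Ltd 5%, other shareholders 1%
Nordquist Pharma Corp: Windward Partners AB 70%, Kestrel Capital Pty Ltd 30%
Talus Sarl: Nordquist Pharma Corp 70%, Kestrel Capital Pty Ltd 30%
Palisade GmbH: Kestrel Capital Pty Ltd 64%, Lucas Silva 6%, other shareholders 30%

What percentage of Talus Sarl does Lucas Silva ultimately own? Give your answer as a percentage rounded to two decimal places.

Lucas reaches Talus along 3 paths.
Via Windward → Nordquist: 85% × 70% × 70% = 41.65%.
Via Kestrel → Nordquist: 100% × 30% × 70% = 21%.
Via Kestrel: 100% × 30% = 30%.
Total: 41.65% + 21% + 30% = 92.65%.

92.65%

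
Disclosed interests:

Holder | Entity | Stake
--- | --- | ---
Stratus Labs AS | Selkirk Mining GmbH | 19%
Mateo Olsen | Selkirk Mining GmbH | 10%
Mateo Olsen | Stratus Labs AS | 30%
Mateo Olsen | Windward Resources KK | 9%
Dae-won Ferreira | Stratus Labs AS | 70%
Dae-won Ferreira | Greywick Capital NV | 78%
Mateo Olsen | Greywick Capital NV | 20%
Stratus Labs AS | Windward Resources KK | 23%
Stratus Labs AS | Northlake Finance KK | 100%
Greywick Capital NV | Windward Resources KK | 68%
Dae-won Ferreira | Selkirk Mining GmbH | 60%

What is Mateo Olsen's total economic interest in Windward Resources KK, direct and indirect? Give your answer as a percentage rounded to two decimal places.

29.50%

Mateo reaches Windward along 3 paths.
Via Greywick: 20% × 68% = 13.6%.
Via Stratus: 30% × 23% = 6.9%.
Direct stake: 9% = 9%.
Total: 13.6% + 6.9% + 9% = 29.5%.
Rounded: 29.50%.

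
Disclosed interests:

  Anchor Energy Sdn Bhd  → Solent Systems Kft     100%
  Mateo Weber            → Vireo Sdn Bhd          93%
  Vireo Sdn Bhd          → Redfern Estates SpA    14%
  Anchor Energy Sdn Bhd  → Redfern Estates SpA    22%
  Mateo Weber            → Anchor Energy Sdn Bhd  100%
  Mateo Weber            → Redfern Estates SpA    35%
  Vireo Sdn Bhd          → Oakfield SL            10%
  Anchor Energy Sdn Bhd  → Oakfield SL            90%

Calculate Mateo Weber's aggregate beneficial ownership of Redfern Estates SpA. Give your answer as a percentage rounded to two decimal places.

70.02%

Mateo reaches Redfern along 3 paths.
Via Vireo: 93% × 14% = 13.02%.
Direct stake: 35% = 35%.
Via Anchor: 100% × 22% = 22%.
Total: 13.02% + 35% + 22% = 70.02%.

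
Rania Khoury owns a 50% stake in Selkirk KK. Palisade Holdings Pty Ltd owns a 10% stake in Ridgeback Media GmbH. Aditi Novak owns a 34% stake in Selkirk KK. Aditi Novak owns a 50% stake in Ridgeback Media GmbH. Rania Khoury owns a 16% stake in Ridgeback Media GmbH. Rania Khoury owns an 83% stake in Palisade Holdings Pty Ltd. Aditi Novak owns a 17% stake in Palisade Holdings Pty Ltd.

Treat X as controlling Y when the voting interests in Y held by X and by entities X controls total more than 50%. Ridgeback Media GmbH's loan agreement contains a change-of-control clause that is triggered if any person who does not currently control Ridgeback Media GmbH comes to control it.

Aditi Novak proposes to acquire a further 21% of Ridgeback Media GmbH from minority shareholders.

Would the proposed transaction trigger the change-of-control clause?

The purchase changes only Aditi's holdings, so Aditi is the only person who could newly come to control Ridgeback.
Aditi's largest direct stake is 50% in Ridgeback, which does not meet the threshold, so Aditi controls no company.
In Ridgeback, Aditi's side holds only 50%, not > 50%.
So before the transaction, Aditi does not control Ridgeback.
After the purchase, Aditi's direct stake in Ridgeback rises to 50% + 21% = 71%.
Aditi holds 71% of Ridgeback, so Aditi controls Ridgeback.
Aditi did not control Ridgeback before and does after, so the clause is triggered.

Yes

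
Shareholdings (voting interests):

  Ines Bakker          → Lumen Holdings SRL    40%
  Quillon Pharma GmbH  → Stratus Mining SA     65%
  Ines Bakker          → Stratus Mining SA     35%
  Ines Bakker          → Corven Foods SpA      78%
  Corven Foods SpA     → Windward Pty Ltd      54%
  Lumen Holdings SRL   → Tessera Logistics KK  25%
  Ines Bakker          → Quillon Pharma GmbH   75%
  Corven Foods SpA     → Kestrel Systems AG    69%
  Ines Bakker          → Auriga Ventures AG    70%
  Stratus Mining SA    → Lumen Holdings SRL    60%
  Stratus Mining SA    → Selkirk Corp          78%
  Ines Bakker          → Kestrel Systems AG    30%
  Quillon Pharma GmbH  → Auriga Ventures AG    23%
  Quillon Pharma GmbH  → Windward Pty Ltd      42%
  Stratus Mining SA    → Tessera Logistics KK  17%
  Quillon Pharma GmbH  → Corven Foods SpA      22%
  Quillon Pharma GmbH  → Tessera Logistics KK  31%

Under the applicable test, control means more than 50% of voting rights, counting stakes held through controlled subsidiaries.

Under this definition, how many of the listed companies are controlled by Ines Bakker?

Ines holds 75% of Quillon, so Ines controls Quillon.
Ines and Quillon together hold 70% + 23% = 93% of Auriga, so Ines controls Auriga.
Quillon and Ines together hold 65% + 35% = 100% of Stratus, so Ines controls Stratus.
Quillon and Ines together hold 22% + 78% = 100% of Corven, so Ines controls Corven.
Stratus and Ines together hold 60% + 40% = 100% of Lumen, so Ines controls Lumen.
Lumen and Stratus and Quillon together hold 25% + 17% + 31% = 73% of Tessera, so Ines controls Tessera.
Ines and Corven together hold 30% + 69% = 99% of Kestrel, so Ines controls Kestrel.
Stratus holds 78% of Selkirk, so Ines controls Selkirk.
Corven and Quillon together hold 54% + 42% = 96% of Windward, so Ines controls Windward.
Ines controls 9 companies.

9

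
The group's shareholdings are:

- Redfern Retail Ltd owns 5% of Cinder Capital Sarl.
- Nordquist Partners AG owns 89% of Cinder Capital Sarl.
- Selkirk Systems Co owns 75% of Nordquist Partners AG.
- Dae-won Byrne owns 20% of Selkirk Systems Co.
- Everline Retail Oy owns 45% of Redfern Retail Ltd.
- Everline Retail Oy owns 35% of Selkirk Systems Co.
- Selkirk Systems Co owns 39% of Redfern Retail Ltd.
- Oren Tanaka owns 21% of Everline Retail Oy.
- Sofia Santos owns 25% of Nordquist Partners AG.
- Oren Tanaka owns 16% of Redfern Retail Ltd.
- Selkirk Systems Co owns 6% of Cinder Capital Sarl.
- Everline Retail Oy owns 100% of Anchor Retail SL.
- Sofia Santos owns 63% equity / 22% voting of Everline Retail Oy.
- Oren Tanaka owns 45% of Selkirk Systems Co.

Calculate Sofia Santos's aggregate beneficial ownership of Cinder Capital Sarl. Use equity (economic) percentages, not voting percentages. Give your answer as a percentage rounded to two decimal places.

40.14%

Sofia reaches Cinder along 5 paths.
Via Nordquist: 25% × 89% = 22.25%.
Via Everline → Selkirk → Nordquist: 63% × 35% × 75% × 89% = 14.718375%.
Via Everline → Selkirk: 63% × 35% × 6% = 1.323%.
Via Everline → Selkirk → Redfern: 63% × 35% × 39% × 5% = 0.429975%.
Via Everline → Redfern: 63% × 45% × 5% = 1.4175%.
Total: 22.25% + 14.718375% + 1.323% + 0.429975% + 1.4175% = 40.13885%.
Rounded: 40.14%.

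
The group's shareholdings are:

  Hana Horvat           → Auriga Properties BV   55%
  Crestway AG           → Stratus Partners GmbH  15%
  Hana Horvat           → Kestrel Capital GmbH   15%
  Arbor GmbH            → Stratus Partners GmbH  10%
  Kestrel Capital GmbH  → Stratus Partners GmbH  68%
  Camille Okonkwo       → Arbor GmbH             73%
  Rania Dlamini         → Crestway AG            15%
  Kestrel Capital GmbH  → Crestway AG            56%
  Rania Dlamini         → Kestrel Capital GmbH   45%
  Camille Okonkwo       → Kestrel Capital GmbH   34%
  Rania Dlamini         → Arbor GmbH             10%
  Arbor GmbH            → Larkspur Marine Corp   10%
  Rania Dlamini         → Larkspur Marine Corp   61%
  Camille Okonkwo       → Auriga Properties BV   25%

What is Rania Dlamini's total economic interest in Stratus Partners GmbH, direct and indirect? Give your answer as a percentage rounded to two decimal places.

37.63%

Rania reaches Stratus along 4 paths.
Via Kestrel: 45% × 68% = 30.6%.
Via Arbor: 10% × 10% = 1%.
Via Kestrel → Crestway: 45% × 56% × 15% = 3.78%.
Via Crestway: 15% × 15% = 2.25%.
Total: 30.6% + 1% + 3.78% + 2.25% = 37.63%.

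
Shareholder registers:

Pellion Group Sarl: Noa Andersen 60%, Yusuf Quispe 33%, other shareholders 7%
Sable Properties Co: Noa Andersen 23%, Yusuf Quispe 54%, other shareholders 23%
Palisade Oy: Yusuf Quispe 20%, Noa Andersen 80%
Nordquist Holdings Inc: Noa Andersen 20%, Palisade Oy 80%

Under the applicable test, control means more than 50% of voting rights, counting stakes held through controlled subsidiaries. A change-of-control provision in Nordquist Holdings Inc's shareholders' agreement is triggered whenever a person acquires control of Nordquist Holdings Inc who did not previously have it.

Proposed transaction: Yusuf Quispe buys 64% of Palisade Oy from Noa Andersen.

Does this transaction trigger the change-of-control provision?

The purchase adds only to Yusuf's holdings (Noa's stake shrinks), so Yusuf is the only person who could newly come to control Nordquist.
Yusuf holds 54% of Sable, so Yusuf controls Sable.
Neither Yusuf nor any entity Yusuf controls holds any voting interest in Nordquist.
So before the transaction, Yusuf does not control Nordquist.
After the purchase, Yusuf's direct stake in Palisade rises to 20% + 64% = 84%, and Noa's stake falls to 16%.
Yusuf holds 84% of Palisade, so Yusuf controls Palisade.
Palisade holds 80% of Nordquist, so Yusuf controls Nordquist.
Yusuf did not control Nordquist before and does after, so the clause is triggered.

Yes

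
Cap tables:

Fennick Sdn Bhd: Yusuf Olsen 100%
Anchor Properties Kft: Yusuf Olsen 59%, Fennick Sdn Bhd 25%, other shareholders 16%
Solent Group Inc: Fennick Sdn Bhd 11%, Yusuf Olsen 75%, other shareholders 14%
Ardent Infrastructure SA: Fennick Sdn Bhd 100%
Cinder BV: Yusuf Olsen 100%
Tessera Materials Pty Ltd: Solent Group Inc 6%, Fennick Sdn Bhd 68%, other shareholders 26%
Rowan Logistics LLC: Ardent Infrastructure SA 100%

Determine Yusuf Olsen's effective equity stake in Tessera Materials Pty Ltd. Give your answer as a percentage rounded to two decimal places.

73.16%

Yusuf reaches Tessera along 3 paths.
Via Fennick → Solent: 100% × 11% × 6% = 0.66%.
Via Solent: 75% × 6% = 4.5%.
Via Fennick: 100% × 68% = 68%.
Total: 0.66% + 4.5% + 68% = 73.16%.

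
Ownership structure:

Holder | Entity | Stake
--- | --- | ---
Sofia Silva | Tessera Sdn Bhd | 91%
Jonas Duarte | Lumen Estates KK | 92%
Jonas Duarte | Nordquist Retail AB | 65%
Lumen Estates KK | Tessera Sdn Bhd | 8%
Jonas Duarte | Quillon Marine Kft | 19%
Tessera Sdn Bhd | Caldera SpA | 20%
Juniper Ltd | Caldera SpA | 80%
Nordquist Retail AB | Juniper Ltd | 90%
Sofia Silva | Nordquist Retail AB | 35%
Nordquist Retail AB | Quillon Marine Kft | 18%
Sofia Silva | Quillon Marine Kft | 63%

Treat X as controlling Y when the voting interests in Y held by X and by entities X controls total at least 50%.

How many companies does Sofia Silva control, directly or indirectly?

2

Sofia holds 63% of Quillon, so Sofia controls Quillon.
Sofia holds 91% of Tessera, so Sofia controls Tessera.
No other company's threshold is met.
Sofia controls 2 companies.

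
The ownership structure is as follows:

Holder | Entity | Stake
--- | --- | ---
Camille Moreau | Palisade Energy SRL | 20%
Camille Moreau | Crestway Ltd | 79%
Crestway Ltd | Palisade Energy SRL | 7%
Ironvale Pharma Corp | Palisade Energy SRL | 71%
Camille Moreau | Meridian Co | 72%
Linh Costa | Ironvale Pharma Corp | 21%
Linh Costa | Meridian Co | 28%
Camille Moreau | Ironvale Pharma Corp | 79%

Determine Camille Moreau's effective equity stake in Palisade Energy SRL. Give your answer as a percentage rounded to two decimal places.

81.62%

Camille reaches Palisade along 3 paths.
Via Crestway: 79% × 7% = 5.53%.
Direct stake: 20% = 20%.
Via Ironvale: 79% × 71% = 56.09%.
Total: 5.53% + 20% + 56.09% = 81.62%.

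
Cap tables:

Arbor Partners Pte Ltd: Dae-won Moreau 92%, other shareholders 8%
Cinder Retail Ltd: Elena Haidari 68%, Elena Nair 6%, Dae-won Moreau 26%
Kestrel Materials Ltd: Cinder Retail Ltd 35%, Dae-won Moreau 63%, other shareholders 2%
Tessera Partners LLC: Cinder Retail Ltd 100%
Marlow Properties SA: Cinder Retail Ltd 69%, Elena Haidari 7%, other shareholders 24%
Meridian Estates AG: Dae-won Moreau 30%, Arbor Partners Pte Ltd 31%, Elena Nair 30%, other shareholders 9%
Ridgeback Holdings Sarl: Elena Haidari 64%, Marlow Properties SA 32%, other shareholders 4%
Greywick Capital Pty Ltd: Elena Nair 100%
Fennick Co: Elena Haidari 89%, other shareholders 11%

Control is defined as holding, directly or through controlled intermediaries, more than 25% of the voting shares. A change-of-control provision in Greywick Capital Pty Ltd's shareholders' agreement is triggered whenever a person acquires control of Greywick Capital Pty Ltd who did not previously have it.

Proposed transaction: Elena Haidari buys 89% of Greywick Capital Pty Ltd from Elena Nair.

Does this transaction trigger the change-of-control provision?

Yes

The purchase adds only to Elena Haidari's holdings (Elena Nair's stake shrinks), so Elena Haidari is the only person who could newly come to control Greywick.
Elena Haidari holds 68% of Cinder, so Elena Haidari controls Cinder.
Cinder holds 35% of Kestrel, so Elena Haidari controls Kestrel.
Cinder holds 100% of Tessera, so Elena Haidari controls Tessera.
Cinder and Elena Haidari together hold 69% + 7% = 76% of Marlow, so Elena Haidari controls Marlow.
Elena Haidari and Marlow together hold 64% + 32% = 96% of Ridgeback, so Elena Haidari controls Ridgeback.
Elena Haidari holds 89% of Fennick, so Elena Haidari controls Fennick.
Neither Elena Haidari nor any entity Elena Haidari controls holds any voting interest in Greywick.
So before the transaction, Elena Haidari does not control Greywick.
After the purchase, Elena Haidari holds 89% of Greywick directly, and Elena Nair's stake falls to 11%.
Elena Haidari holds 89% of Greywick, so Elena Haidari controls Greywick.
Elena Haidari did not control Greywick before and does after, so the clause is triggered.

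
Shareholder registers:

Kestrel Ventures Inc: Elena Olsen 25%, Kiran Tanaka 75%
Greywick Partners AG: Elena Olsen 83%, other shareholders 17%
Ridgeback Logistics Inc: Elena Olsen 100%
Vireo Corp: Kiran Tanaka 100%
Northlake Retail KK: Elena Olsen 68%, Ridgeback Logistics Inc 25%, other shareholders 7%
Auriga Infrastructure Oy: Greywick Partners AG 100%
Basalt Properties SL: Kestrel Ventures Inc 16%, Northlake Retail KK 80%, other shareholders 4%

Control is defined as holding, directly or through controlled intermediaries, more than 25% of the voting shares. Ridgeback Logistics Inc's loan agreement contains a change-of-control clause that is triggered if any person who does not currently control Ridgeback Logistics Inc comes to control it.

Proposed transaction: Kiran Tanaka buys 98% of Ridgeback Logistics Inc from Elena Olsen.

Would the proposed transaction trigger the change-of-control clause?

Yes

The purchase adds only to Kiran's holdings (Elena's stake shrinks), so Kiran is the only person who could newly come to control Ridgeback.
Kiran holds 75% of Kestrel, so Kiran controls Kestrel.
Kiran holds 100% of Vireo, so Kiran controls Vireo.
Neither Kiran nor any entity Kiran controls holds any voting interest in Ridgeback.
So before the transaction, Kiran does not control Ridgeback.
After the purchase, Kiran holds 98% of Ridgeback directly, and Elena's stake falls to 2%.
Kiran holds 98% of Ridgeback, so Kiran controls Ridgeback.
Kiran did not control Ridgeback before and does after, so the clause is triggered.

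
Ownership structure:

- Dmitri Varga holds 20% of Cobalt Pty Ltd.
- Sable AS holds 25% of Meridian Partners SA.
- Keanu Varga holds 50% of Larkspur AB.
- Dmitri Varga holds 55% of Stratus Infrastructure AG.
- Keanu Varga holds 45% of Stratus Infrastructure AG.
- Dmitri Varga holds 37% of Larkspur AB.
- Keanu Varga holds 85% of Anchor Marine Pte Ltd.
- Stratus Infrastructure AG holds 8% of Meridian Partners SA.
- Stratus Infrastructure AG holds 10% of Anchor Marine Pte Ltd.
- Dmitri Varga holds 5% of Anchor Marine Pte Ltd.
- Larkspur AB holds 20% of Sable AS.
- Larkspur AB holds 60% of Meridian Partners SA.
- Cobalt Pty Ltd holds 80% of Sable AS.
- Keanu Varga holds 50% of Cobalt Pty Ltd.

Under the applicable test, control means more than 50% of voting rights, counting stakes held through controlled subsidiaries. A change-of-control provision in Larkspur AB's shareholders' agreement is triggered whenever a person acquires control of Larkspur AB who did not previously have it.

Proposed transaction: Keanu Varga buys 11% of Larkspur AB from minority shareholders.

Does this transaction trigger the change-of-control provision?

The purchase changes only Keanu's holdings, so Keanu is the only person who could newly come to control Larkspur.
Keanu holds 85% of Anchor, so Keanu controls Anchor.
In Larkspur, Keanu's side holds only 50%, not > 50%.
So before the transaction, Keanu does not control Larkspur.
After the purchase, Keanu's direct stake in Larkspur rises to 50% + 11% = 61%.
Keanu holds 61% of Larkspur, so Keanu controls Larkspur.
Keanu did not control Larkspur before and does after, so the clause is triggered.

Yes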